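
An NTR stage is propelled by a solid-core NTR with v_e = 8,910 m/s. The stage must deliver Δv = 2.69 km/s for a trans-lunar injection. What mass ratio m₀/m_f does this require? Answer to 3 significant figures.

mass ratio ≈ 1.35

m₀/m_f = exp(Δv / v_e) = exp(2690 / 8910.0) = exp(0.3019) = 1.3524.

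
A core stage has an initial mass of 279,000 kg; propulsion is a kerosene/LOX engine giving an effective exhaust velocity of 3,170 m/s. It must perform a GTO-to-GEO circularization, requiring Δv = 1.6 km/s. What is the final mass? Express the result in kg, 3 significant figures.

m₀/m_f = exp(Δv / v_e) = exp(1600 / 3170.0) = exp(0.5047) = 1.6565.
m_f = m₀ / 1.6565 = 279,000 / 1.6565 = 168,427 kg.

final mass ≈ 168000 kg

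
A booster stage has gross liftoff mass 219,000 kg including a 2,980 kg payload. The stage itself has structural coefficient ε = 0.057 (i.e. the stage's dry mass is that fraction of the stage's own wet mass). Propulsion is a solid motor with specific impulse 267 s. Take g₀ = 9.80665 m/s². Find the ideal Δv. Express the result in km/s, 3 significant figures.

Δv ≈ 6.97 km/s

Stage wet mass = m₀ − payload = 219,000 − 2,980 = 216,020 kg.
Stage dry mass = ε × stage wet mass = 0.057 × 216,020 = 12,313.1 kg.
Burnout mass m_f = stage dry + payload = 12,313.1 + 2,980 = 15,293.1 kg.
v_e = Isp · g₀ = 267 × 9.80665 = 2618.4 m/s.
Using Δv = v_e ln(m₀/m_f): Δv = v_e · ln(219,000/15,293.1) = 2618.4 × ln(14.32) = 2618.4 × 2.6617 ≈ 6969 m/s.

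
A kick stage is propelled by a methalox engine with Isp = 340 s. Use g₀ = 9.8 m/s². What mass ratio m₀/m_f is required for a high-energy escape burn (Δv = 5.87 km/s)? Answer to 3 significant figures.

mass ratio ≈ 5.82

v_e = Isp · g₀ = 340 × 9.8 = 3332.0 m/s.
From the ideal rocket equation, m₀/m_f = exp(Δv / v_e) = exp(5870 / 3332.0) = exp(1.7617) = 5.8224.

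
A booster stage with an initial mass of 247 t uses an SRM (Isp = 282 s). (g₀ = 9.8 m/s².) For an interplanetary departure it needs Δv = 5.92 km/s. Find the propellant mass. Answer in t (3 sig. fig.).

propellant mass ≈ 218 t

v_e = Isp · g₀ = 282 × 9.8 = 2763.6 m/s.
Rocket equation: m₀/m_f = exp(Δv / v_e) = exp(5920 / 2763.6) = exp(2.1421) = 8.5176.
m_f = 247 / 8.5176 = 28.9988 t, so propellant = m₀ − m_f = 247 − 28.9988 = 218.0012 t.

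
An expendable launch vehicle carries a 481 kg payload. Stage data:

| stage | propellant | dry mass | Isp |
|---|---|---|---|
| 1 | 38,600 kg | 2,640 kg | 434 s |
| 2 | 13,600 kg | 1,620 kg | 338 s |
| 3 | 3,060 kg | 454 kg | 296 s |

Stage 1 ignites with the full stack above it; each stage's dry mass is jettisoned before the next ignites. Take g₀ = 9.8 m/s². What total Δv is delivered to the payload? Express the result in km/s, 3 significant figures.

Ignition mass of stage 1 = 38,600+2,640 + 13,600+1,620 + 3,060+454 + 481 = 60,455 kg.
Stage 1: m₀ = 60,455 kg, m_f = 60,455 − 38,600 = 21,855 kg; Δv = 434×9.8×ln(2.766) = 4253.2×1.0175 ≈ 4328 m/s.
Stage 2: m₀ = 19,215 kg, m_f = 19,215 − 13,600 = 5,615 kg; Δv = 338×9.8×ln(3.422) = 3312.4×1.2302 ≈ 4075 m/s.
Stage 3: m₀ = 3,995 kg, m_f = 3,995 − 3,060 = 935 kg; Δv = 296×9.8×ln(4.273) = 2900.8×1.4523 ≈ 4213 m/s.
Total Δv = 4328 + 4075 + 4213 = 12616 m/s.

Δv ≈ 12.6 km/s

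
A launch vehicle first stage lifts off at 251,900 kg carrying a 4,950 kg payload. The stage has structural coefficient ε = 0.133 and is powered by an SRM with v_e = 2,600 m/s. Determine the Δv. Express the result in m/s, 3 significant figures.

Δv ≈ 4930 m/s

Stage wet mass = m₀ − payload = 251,900 − 4,950 = 246,950 kg.
Stage dry mass = ε × stage wet mass = 0.133 × 246,950 = 32,844.4 kg.
Burnout mass m_f = stage dry + payload = 32,844.4 + 4,950 = 37,794.4 kg.
Δv = v_e · ln(251,900/37,794.4) = 2600.0 × ln(6.665) = 2600.0 × 1.8969 ≈ 4932 m/s.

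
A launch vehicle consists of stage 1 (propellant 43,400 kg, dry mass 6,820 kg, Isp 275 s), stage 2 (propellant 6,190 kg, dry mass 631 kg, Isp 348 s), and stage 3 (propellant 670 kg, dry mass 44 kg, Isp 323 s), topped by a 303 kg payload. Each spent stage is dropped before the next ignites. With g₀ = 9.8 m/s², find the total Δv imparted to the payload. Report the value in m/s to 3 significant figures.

Δv ≈ 12400 m/s

Ignition mass of stage 1 = 43,400+6,820 + 6,190+631 + 670+44 + 303 = 58,058 kg.
Stage 1: m₀ = 58,058 kg, m_f = 58,058 − 43,400 = 14,658 kg; Δv = 275×9.8×ln(3.961) = 2695.0×1.3765 ≈ 3710 m/s.
Stage 2: m₀ = 7,838 kg, m_f = 7,838 − 6,190 = 1,648 kg; Δv = 348×9.8×ln(4.756) = 3410.4×1.5594 ≈ 5318 m/s.
Stage 3: m₀ = 1,017 kg, m_f = 1,017 − 670 = 347 kg; Δv = 323×9.8×ln(2.931) = 3165.4×1.0753 ≈ 3404 m/s.
Total Δv = 3710 + 5318 + 3404 = 12432 m/s.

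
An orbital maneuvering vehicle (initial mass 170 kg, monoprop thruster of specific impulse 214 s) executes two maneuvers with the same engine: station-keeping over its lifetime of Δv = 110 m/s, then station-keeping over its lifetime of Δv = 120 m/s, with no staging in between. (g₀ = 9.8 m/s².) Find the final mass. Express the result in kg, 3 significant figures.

v_e = Isp · g₀ = 214 × 9.8 = 2097.2 m/s.
After the first burn: m = 170 × exp(−110/2097.2) = 170 × 0.94890 = 161.313 kg.
After the second burn: m = 161.313 × exp(−120/2097.2) = 161.313 × 0.94439 = 152.342 kg.

final mass ≈ 152 kg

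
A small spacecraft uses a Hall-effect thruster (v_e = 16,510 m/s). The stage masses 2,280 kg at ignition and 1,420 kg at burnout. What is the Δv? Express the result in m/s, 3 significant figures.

Δv ≈ 7820 m/s

Rocket equation: Δv = v_e · ln(m₀/m_f) = 16510.0 × ln(1.606) = 16510.0 × 0.4735 ≈ 7817.8 m/s.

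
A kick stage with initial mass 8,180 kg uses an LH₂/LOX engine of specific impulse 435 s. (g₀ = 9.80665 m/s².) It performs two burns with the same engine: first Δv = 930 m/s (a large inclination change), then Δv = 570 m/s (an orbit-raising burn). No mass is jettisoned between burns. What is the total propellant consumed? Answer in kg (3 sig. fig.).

total propellant consumed ≈ 2430 kg

v_e = Isp · g₀ = 435 × 9.80665 = 4265.9 m/s.
After the first burn: m = 8180 × exp(−930/4265.9) = 8180 × 0.80412 = 6,577.7 kg.
After the second burn: m = 6,577.7 × exp(−570/4265.9) = 6,577.7 × 0.87492 = 5,754.96 kg.
Total propellant = m₀ − m_final = 8180 − 5,754.96 = 2,425.04 kg.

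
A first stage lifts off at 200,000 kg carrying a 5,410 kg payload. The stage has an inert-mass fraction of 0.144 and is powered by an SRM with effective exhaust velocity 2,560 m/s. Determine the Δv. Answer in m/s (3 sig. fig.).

Δv ≈ 4580 m/s

Stage wet mass = m₀ − payload = 200,000 − 5,410 = 194,590 kg.
Stage dry mass = ε × stage wet mass = 0.144 × 194,590 = 28,021 kg.
Burnout mass m_f = stage dry + payload = 28,021 + 5,410 = 33,431 kg.
Δv = v_e · ln(200,000/33,431) = 2560.0 × ln(5.982) = 2560.0 × 1.7888 ≈ 4579 m/s.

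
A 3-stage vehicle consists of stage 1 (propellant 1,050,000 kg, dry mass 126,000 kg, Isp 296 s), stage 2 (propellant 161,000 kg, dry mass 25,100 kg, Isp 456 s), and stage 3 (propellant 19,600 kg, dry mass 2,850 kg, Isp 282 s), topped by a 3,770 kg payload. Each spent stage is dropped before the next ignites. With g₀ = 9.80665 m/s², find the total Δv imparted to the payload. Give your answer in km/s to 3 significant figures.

Δv ≈ 14.3 km/s

Ignition mass of stage 1 = 1,050,000+126,000 + 161,000+25,100 + 19,600+2,850 + 3,770 = 1,388,320 kg.
Stage 1: m₀ = 1,388,320 kg, m_f = 1,388,320 − 1,050,000 = 338,320 kg; Δv = 296×9.80665×ln(4.104) = 2902.8×1.4119 ≈ 4098 m/s.
Stage 2: m₀ = 212,320 kg, m_f = 212,320 − 161,000 = 51,320 kg; Δv = 456×9.80665×ln(4.137) = 4471.8×1.4200 ≈ 6350 m/s.
Stage 3: m₀ = 26,220 kg, m_f = 26,220 − 19,600 = 6,620 kg; Δv = 282×9.80665×ln(3.961) = 2765.5×1.3764 ≈ 3806 m/s.
Total Δv = 4098 + 6350 + 3806 = 14254 m/s.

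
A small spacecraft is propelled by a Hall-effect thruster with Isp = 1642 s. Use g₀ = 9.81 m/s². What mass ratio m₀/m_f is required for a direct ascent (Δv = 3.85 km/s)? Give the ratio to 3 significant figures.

v_e = Isp · g₀ = 1642 × 9.81 = 16108.0 m/s.
Rocket equation: m₀/m_f = exp(Δv / v_e) = exp(3850 / 16108.0) = exp(0.2390) = 1.2700.

mass ratio ≈ 1.27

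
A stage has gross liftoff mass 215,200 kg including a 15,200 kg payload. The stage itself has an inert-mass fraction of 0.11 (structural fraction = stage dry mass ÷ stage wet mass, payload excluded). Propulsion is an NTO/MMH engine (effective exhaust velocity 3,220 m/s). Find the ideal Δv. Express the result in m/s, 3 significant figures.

Stage wet mass = m₀ − payload = 215,200 − 15,200 = 200,000 kg.
Stage dry mass = ε × stage wet mass = 0.11 × 200,000 = 22,000 kg.
Burnout mass m_f = stage dry + payload = 22,000 + 15,200 = 37,200 kg.
Δv = v_e · ln(215,200/37,200) = 3220.0 × ln(5.785) = 3220.0 × 1.7553 ≈ 5652 m/s.

Δv ≈ 5650 m/s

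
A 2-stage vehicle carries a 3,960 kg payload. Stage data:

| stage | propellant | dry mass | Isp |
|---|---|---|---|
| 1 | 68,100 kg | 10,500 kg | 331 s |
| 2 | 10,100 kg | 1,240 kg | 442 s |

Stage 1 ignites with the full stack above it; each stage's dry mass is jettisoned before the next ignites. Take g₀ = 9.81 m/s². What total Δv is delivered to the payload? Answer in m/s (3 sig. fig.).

Δv ≈ 8870 m/s

Ignition mass of stage 1 = 68,100+10,500 + 10,100+1,240 + 3,960 = 93,900 kg.
Stage 1: m₀ = 93,900 kg, m_f = 93,900 − 68,100 = 25,800 kg; Δv = 331×9.81×ln(3.64) = 3247.1×1.2919 ≈ 4195 m/s.
Stage 2: m₀ = 15,300 kg, m_f = 15,300 − 10,100 = 5,200 kg; Δv = 442×9.81×ln(2.942) = 4336.0×1.0792 ≈ 4679 m/s.
Total Δv = 4195 + 4679 = 8874 m/s.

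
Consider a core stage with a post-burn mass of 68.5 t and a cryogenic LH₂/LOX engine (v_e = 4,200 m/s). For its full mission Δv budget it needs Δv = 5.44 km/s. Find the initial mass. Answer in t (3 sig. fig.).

initial mass ≈ 250 t

By the Tsiolkovsky rocket equation, m₀/m_f = exp(Δv / v_e) = exp(5440 / 4200.0) = exp(1.2952) = 3.6519.
m₀ = m_f × 3.6519 = 68.5 × 3.6519 = 250.155 t.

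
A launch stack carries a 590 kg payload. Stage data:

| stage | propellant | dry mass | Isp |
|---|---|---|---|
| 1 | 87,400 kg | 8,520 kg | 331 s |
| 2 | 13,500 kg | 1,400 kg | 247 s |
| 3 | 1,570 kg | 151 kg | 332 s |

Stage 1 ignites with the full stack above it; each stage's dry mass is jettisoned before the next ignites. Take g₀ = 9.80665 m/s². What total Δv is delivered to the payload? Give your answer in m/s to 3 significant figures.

Ignition mass of stage 1 = 87,400+8,520 + 13,500+1,400 + 1,570+151 + 590 = 113,131 kg.
Stage 1: m₀ = 113,131 kg, m_f = 113,131 − 87,400 = 25,731 kg; Δv = 331×9.80665×ln(4.397) = 3246.0×1.4808 ≈ 4807 m/s.
Stage 2: m₀ = 17,211 kg, m_f = 17,211 − 13,500 = 3,711 kg; Δv = 247×9.80665×ln(4.638) = 2422.2×1.5342 ≈ 3716 m/s.
Stage 3: m₀ = 2,311 kg, m_f = 2,311 − 1,570 = 741 kg; Δv = 332×9.80665×ln(3.119) = 3255.8×1.1374 ≈ 3703 m/s.
Total Δv = 4807 + 3716 + 3703 = 12226 m/s.

Δv ≈ 12200 m/s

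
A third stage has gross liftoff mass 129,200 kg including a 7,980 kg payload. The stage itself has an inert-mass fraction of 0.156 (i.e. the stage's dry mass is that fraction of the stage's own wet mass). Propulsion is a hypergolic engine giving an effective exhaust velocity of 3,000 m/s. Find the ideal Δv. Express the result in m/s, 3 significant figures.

Stage wet mass = m₀ − payload = 129,200 − 7,980 = 121,220 kg.
Stage dry mass = ε × stage wet mass = 0.156 × 121,220 = 18,910.3 kg.
Burnout mass m_f = stage dry + payload = 18,910.3 + 7,980 = 26,890.3 kg.
Rocket equation: Δv = v_e · ln(129,200/26,890.3) = 3000.0 × ln(4.805) = 3000.0 × 1.5696 ≈ 4709 m/s.

Δv ≈ 4710 m/s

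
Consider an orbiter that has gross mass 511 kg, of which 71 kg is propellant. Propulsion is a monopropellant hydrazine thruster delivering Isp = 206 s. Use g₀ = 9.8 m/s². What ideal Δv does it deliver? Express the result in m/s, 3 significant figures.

Δv ≈ 302 m/s

v_e = Isp · g₀ = 206 × 9.8 = 2018.8 m/s.
m_f = m₀ − m_prop = 511 − 71 = 440 kg.
By the Tsiolkovsky rocket equation, Δv = v_e · ln(m₀/m_f) = 2018.8 × ln(1.161) = 2018.8 × 0.1496 ≈ 302.0 m/s.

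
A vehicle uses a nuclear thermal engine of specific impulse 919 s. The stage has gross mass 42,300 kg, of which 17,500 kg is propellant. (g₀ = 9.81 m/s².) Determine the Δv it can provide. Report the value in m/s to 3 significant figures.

v_e = Isp · g₀ = 919 × 9.81 = 9015.4 m/s.
m_f = m₀ − m_prop = 42,300 − 17,500 = 24,800 kg.
By the Tsiolkovsky rocket equation, Δv = v_e · ln(m₀/m_f) = 9015.4 × ln(1.706) = 9015.4 × 0.5339 ≈ 4813.7 m/s.

Δv ≈ 4810 m/s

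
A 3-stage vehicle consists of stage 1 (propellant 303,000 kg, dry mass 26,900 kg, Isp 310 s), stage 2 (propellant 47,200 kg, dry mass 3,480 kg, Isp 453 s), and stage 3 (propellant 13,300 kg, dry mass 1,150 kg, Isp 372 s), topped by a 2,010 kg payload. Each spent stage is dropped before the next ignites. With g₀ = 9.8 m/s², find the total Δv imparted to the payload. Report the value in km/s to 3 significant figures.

Δv ≈ 15.8 km/s

Ignition mass of stage 1 = 303,000+26,900 + 47,200+3,480 + 13,300+1,150 + 2,010 = 397,040 kg.
Stage 1: m₀ = 397,040 kg, m_f = 397,040 − 303,000 = 94,040 kg; Δv = 310×9.8×ln(4.222) = 3038.0×1.4403 ≈ 4376 m/s.
Stage 2: m₀ = 67,140 kg, m_f = 67,140 − 47,200 = 19,940 kg; Δv = 453×9.8×ln(3.367) = 4439.4×1.2141 ≈ 5390 m/s.
Stage 3: m₀ = 16,460 kg, m_f = 16,460 − 13,300 = 3,160 kg; Δv = 372×9.8×ln(5.209) = 3645.6×1.6504 ≈ 6017 m/s.
Total Δv = 4376 + 5390 + 6017 = 15783 m/s.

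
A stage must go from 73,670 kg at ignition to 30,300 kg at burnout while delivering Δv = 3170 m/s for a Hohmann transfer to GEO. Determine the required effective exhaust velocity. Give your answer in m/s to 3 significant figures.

v_e ≈ 3570 m/s

ln(m₀/m_f) = ln(73670/30300) = ln(2.431) = 0.8884.
v_e = Δv / ln(m₀/m_f) = 3170 / 0.8884 = 3568.0 m/s.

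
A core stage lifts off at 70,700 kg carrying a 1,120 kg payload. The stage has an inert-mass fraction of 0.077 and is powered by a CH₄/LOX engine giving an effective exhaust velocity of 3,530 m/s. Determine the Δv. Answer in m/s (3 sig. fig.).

Δv ≈ 8440 m/s

Stage wet mass = m₀ − payload = 70,700 − 1,120 = 69,580 kg.
Stage dry mass = ε × stage wet mass = 0.077 × 69,580 = 5,357.66 kg.
Burnout mass m_f = stage dry + payload = 5,357.66 + 1,120 = 6,477.66 kg.
Δv = v_e · ln(70,700/6,477.66) = 3530.0 × ln(10.91) = 3530.0 × 2.3901 ≈ 8437 m/s.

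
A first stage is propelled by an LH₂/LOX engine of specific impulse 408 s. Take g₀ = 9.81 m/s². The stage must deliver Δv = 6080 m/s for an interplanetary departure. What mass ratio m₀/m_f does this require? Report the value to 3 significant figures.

v_e = Isp · g₀ = 408 × 9.81 = 4002.5 m/s.
m₀/m_f = exp(Δv / v_e) = exp(6080 / 4002.5) = exp(1.5191) = 4.5679.

mass ratio ≈ 4.57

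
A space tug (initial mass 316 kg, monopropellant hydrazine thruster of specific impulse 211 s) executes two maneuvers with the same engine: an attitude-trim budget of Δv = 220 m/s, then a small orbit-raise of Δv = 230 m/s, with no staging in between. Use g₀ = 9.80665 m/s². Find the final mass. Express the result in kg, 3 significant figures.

final mass ≈ 254 kg

v_e = Isp · g₀ = 211 × 9.80665 = 2069.2 m/s.
After the first burn: m = 316 × exp(−220/2069.2) = 316 × 0.89914 = 284.128 kg.
After the second burn: m = 284.128 × exp(−230/2069.2) = 284.128 × 0.89480 = 254.238 kg.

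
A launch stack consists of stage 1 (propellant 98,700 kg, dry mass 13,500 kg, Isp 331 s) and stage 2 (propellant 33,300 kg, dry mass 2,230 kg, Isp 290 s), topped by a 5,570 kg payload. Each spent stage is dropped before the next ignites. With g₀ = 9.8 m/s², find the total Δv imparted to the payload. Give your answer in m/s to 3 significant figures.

Δv ≈ 8070 m/s

Ignition mass of stage 1 = 98,700+13,500 + 33,300+2,230 + 5,570 = 153,300 kg.
Stage 1: m₀ = 153,300 kg, m_f = 153,300 − 98,700 = 54,600 kg; Δv = 331×9.8×ln(2.808) = 3243.8×1.0324 ≈ 3349 m/s.
Stage 2: m₀ = 41,100 kg, m_f = 41,100 − 33,300 = 7,800 kg; Δv = 290×9.8×ln(5.269) = 2842.0×1.6619 ≈ 4723 m/s.
Total Δv = 3349 + 4723 = 8072 m/s.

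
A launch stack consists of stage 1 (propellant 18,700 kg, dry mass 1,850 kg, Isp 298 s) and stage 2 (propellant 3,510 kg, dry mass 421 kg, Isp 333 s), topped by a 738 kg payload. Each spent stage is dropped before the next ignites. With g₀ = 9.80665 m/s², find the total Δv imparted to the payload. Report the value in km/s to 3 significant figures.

Δv ≈ 8.50 km/s

Ignition mass of stage 1 = 18,700+1,850 + 3,510+421 + 738 = 25,219 kg.
Stage 1: m₀ = 25,219 kg, m_f = 25,219 − 18,700 = 6,519 kg; Δv = 298×9.80665×ln(3.869) = 2922.4×1.3529 ≈ 3954 m/s.
Stage 2: m₀ = 4,669 kg, m_f = 4,669 − 3,510 = 1,159 kg; Δv = 333×9.80665×ln(4.028) = 3265.6×1.3934 ≈ 4550 m/s.
Total Δv = 3954 + 4550 = 8504 m/s.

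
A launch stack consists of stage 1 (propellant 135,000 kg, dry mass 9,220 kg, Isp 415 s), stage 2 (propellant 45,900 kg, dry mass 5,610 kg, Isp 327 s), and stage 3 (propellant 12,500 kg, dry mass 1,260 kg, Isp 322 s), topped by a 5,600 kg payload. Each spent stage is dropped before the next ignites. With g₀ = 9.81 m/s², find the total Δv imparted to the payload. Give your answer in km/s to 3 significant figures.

Ignition mass of stage 1 = 135,000+9,220 + 45,900+5,610 + 12,500+1,260 + 5,600 = 215,090 kg.
Stage 1: m₀ = 215,090 kg, m_f = 215,090 − 135,000 = 80,090 kg; Δv = 415×9.81×ln(2.686) = 4071.2×0.9879 ≈ 4022 m/s.
Stage 2: m₀ = 70,870 kg, m_f = 70,870 − 45,900 = 24,970 kg; Δv = 327×9.81×ln(2.838) = 3207.9×1.0432 ≈ 3346 m/s.
Stage 3: m₀ = 19,360 kg, m_f = 19,360 − 12,500 = 6,860 kg; Δv = 322×9.81×ln(2.822) = 3158.8×1.0375 ≈ 3277 m/s.
Total Δv = 4022 + 3346 + 3277 = 10645 m/s.

Δv ≈ 10.6 km/s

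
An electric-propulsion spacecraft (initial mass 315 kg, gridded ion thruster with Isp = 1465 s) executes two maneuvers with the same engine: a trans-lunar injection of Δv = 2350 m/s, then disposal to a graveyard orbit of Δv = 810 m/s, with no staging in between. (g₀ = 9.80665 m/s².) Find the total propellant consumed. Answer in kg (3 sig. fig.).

total propellant consumed ≈ 62.2 kg

v_e = Isp · g₀ = 1465 × 9.80665 = 14366.7 m/s.
After the first burn: m = 315 × exp(−2350/14366.7) = 315 × 0.84911 = 267.47 kg.
After the second burn: m = 267.47 × exp(−810/14366.7) = 267.47 × 0.94518 = 252.807 kg.
Total propellant = m₀ − m_final = 315 − 252.807 = 62.193 kg.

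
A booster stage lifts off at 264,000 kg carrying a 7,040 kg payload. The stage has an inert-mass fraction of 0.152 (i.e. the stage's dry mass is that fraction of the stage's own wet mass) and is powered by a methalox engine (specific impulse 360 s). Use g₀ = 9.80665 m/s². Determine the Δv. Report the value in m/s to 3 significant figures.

Stage wet mass = m₀ − payload = 264,000 − 7,040 = 256,960 kg.
Stage dry mass = ε × stage wet mass = 0.152 × 256,960 = 39,057.9 kg.
Burnout mass m_f = stage dry + payload = 39,057.9 + 7,040 = 46,097.9 kg.
v_e = Isp · g₀ = 360 × 9.80665 = 3530.4 m/s.
By the Tsiolkovsky rocket equation, Δv = v_e · ln(264,000/46,097.9) = 3530.4 × ln(5.727) = 3530.4 × 1.7452 ≈ 6161 m/s.

Δv ≈ 6160 m/s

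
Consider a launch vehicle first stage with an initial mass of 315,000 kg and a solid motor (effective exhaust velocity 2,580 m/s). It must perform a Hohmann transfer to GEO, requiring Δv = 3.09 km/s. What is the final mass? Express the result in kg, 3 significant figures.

From the ideal rocket equation, m₀/m_f = exp(Δv / v_e) = exp(3090 / 2580.0) = exp(1.1977) = 3.3124.
m_f = m₀ / 3.3124 = 315,000 / 3.3124 = 95,097.2 kg.

final mass ≈ 95100 kg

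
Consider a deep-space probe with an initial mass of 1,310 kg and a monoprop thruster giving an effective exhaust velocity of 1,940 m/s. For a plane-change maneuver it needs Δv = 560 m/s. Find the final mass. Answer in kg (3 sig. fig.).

final mass ≈ 982 kg

Using Δv = v_e ln(m₀/m_f): m₀/m_f = exp(Δv / v_e) = exp(560 / 1940.0) = exp(0.2887) = 1.3346.
m_f = m₀ / 1.3346 = 1,310 / 1.3346 = 981.568 kg.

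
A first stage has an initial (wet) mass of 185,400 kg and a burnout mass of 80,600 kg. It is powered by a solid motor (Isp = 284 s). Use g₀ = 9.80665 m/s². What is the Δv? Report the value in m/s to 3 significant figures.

Δv ≈ 2320 m/s

v_e = Isp · g₀ = 284 × 9.80665 = 2785.1 m/s.
By the Tsiolkovsky rocket equation, Δv = v_e · ln(m₀/m_f) = 2785.1 × ln(2.3) = 2785.1 × 0.8330 ≈ 2320.0 m/s.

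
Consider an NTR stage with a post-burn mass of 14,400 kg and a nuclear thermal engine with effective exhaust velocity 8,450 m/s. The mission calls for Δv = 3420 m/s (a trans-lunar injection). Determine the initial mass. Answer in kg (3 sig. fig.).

initial mass ≈ 21600 kg

From the ideal rocket equation, m₀/m_f = exp(Δv / v_e) = exp(3420 / 8450.0) = exp(0.4047) = 1.4989.
m₀ = m_f × 1.4989 = 14,400 × 1.4989 = 21,584.2 kg.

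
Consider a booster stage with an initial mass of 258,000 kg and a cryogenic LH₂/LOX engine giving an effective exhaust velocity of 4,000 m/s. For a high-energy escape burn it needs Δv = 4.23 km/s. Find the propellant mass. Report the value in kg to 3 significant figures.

m₀/m_f = exp(Δv / v_e) = exp(4230 / 4000.0) = exp(1.0575) = 2.8792.
m_f = 258,000 / 2.8792 = 89,608.2 kg, so propellant = m₀ − m_f = 258,000 − 89,608.2 = 168,391.8 kg.

propellant mass ≈ 168000 kg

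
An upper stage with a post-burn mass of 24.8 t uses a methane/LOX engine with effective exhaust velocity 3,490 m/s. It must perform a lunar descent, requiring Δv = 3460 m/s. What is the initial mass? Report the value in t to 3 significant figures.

initial mass ≈ 66.8 t

Rocket equation: m₀/m_f = exp(Δv / v_e) = exp(3460 / 3490.0) = exp(0.9914) = 2.6950.
m₀ = m_f × 2.6950 = 24.8 × 2.6950 = 66.836 t.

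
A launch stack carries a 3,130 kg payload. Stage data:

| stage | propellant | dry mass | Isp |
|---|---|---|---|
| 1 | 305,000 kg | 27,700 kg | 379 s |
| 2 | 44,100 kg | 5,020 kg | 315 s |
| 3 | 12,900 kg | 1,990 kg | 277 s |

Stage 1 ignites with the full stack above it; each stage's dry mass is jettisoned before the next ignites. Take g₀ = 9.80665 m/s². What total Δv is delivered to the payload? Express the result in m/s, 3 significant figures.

Ignition mass of stage 1 = 305,000+27,700 + 44,100+5,020 + 12,900+1,990 + 3,130 = 399,840 kg.
Stage 1: m₀ = 399,840 kg, m_f = 399,840 − 305,000 = 94,840 kg; Δv = 379×9.80665×ln(4.216) = 3716.7×1.4389 ≈ 5348 m/s.
Stage 2: m₀ = 67,140 kg, m_f = 67,140 − 44,100 = 23,040 kg; Δv = 315×9.80665×ln(2.914) = 3089.1×1.0695 ≈ 3304 m/s.
Stage 3: m₀ = 18,020 kg, m_f = 18,020 − 12,900 = 5,120 kg; Δv = 277×9.80665×ln(3.52) = 2716.4×1.2583 ≈ 3418 m/s.
Total Δv = 5348 + 3304 + 3418 = 12070 m/s.

Δv ≈ 12100 m/s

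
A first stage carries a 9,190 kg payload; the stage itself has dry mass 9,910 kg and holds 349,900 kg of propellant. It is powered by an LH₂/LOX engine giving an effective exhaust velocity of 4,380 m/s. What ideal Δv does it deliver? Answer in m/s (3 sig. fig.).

m₀ = payload + dry + propellant = 9,190 + 9,910 + 349,900 = 369,000 kg.
m_f = payload + dry = 9,190 + 9,910 = 19,100 kg.
Rocket equation: Δv = v_e · ln(m₀/m_f) = 4380.0 × ln(19.32) = 4380.0 × 2.9611 ≈ 12969.7 m/s.

Δv ≈ 13000 m/s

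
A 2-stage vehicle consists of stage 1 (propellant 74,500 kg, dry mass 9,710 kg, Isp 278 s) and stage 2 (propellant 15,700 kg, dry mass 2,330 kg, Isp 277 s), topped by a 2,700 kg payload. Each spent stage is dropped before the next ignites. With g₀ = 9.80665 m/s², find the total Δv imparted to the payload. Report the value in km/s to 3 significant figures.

Ignition mass of stage 1 = 74,500+9,710 + 15,700+2,330 + 2,700 = 104,940 kg.
Stage 1: m₀ = 104,940 kg, m_f = 104,940 − 74,500 = 30,440 kg; Δv = 278×9.80665×ln(3.447) = 2726.2×1.2376 ≈ 3374 m/s.
Stage 2: m₀ = 20,730 kg, m_f = 20,730 − 15,700 = 5,030 kg; Δv = 277×9.80665×ln(4.121) = 2716.4×1.4162 ≈ 3847 m/s.
Total Δv = 3374 + 3847 = 7221 m/s.

Δv ≈ 7.22 km/s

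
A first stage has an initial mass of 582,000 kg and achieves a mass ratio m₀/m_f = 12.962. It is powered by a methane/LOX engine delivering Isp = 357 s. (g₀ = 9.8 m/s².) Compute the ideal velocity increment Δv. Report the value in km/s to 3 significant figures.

v_e = Isp · g₀ = 357 × 9.8 = 3498.6 m/s.
Δv = v_e · ln(12.962) = 3498.6 × 2.5620 ≈ 8963.5 m/s.

Δv ≈ 8.96 km/s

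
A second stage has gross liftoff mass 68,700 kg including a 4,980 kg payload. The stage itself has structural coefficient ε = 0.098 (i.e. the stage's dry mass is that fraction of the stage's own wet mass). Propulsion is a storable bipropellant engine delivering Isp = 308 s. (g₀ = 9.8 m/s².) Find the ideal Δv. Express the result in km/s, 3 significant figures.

Stage wet mass = m₀ − payload = 68,700 − 4,980 = 63,720 kg.
Stage dry mass = ε × stage wet mass = 0.098 × 63,720 = 6,244.56 kg.
Burnout mass m_f = stage dry + payload = 6,244.56 + 4,980 = 11,224.56 kg.
v_e = Isp · g₀ = 308 × 9.8 = 3018.4 m/s.
Δv = v_e · ln(68,700/11,224.56) = 3018.4 × ln(6.121) = 3018.4 × 1.8116 ≈ 5468 m/s.

Δv ≈ 5.47 km/s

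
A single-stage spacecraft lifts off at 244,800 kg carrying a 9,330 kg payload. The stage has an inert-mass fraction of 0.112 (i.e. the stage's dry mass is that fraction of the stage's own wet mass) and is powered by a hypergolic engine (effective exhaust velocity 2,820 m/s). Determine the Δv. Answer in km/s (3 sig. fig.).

Δv ≈ 5.43 km/s

Stage wet mass = m₀ − payload = 244,800 − 9,330 = 235,470 kg.
Stage dry mass = ε × stage wet mass = 0.112 × 235,470 = 26,372.6 kg.
Burnout mass m_f = stage dry + payload = 26,372.6 + 9,330 = 35,702.6 kg.
From the ideal rocket equation, Δv = v_e · ln(244,800/35,702.6) = 2820.0 × ln(6.857) = 2820.0 × 1.9252 ≈ 5429 m/s.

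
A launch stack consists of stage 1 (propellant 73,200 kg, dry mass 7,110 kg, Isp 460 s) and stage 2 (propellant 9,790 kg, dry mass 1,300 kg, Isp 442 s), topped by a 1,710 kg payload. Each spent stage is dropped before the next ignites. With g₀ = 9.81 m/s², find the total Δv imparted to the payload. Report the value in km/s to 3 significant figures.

Δv ≈ 13.2 km/s

Ignition mass of stage 1 = 73,200+7,110 + 9,790+1,300 + 1,710 = 93,110 kg.
Stage 1: m₀ = 93,110 kg, m_f = 93,110 − 73,200 = 19,910 kg; Δv = 460×9.81×ln(4.677) = 4512.6×1.5426 ≈ 6961 m/s.
Stage 2: m₀ = 12,800 kg, m_f = 12,800 − 9,790 = 3,010 kg; Δv = 442×9.81×ln(4.252) = 4336.0×1.4475 ≈ 6276 m/s.
Total Δv = 6961 + 6276 = 13237 m/s.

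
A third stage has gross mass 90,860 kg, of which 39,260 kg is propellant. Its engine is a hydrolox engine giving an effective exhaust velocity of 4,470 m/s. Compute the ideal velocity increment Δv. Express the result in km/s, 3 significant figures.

m_f = m₀ − m_prop = 90,860 − 39,260 = 51,600 kg.
From the ideal rocket equation, Δv = v_e · ln(m₀/m_f) = 4470.0 × ln(1.761) = 4470.0 × 0.5658 ≈ 2529.1 m/s.

Δv ≈ 2.53 km/s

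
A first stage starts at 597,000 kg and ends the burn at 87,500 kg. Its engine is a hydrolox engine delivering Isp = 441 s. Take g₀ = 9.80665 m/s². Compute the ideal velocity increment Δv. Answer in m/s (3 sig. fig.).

Δv ≈ 8300 m/s

v_e = Isp · g₀ = 441 × 9.80665 = 4324.7 m/s.
Δv = v_e · ln(m₀/m_f) = 4324.7 × ln(6.823) = 4324.7 × 1.9203 ≈ 8304.7 m/s.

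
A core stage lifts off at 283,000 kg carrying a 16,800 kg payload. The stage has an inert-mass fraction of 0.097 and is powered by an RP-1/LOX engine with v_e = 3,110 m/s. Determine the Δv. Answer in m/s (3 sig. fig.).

Stage wet mass = m₀ − payload = 283,000 − 16,800 = 266,200 kg.
Stage dry mass = ε × stage wet mass = 0.097 × 266,200 = 25,821.4 kg.
Burnout mass m_f = stage dry + payload = 25,821.4 + 16,800 = 42,621.4 kg.
By the Tsiolkovsky rocket equation, Δv = v_e · ln(283,000/42,621.4) = 3110.0 × ln(6.64) = 3110.0 × 1.8931 ≈ 5888 m/s.

Δv ≈ 5890 m/s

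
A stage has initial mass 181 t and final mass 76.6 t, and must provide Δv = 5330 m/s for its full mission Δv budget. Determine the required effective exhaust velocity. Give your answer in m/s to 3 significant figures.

ln(m₀/m_f) = ln(181000/76600) = ln(2.363) = 0.8599.
v_e = Δv / ln(m₀/m_f) = 5330 / 0.8599 = 6198.4 m/s.

v_e ≈ 6200 m/s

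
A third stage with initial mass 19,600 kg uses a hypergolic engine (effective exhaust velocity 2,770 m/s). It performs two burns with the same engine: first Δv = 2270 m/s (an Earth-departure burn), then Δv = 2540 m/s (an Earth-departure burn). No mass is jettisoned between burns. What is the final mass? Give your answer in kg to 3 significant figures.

After the first burn: m = 19600 × exp(−2270/2770.0) = 19600 × 0.44065 = 8,636.74 kg.
After the second burn: m = 8,636.74 × exp(−2540/2770.0) = 8,636.74 × 0.39973 = 3,452.36 kg.

final mass ≈ 3450 kg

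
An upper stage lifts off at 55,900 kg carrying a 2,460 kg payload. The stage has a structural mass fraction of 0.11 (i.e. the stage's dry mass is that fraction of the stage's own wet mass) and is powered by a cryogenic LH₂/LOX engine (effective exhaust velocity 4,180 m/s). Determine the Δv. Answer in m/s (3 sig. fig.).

Stage wet mass = m₀ − payload = 55,900 − 2,460 = 53,440 kg.
Stage dry mass = ε × stage wet mass = 0.11 × 53,440 = 5,878.4 kg.
Burnout mass m_f = stage dry + payload = 5,878.4 + 2,460 = 8,338.4 kg.
Δv = v_e · ln(55,900/8,338.4) = 4180.0 × ln(6.704) = 4180.0 × 1.9027 ≈ 7953 m/s.

Δv ≈ 7950 m/s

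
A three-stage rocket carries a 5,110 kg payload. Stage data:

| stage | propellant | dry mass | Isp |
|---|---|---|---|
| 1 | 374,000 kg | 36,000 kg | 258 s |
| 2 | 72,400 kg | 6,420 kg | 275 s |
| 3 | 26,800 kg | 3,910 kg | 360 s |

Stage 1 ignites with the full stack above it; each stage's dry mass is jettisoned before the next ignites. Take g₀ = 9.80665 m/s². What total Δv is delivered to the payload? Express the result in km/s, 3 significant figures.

Ignition mass of stage 1 = 374,000+36,000 + 72,400+6,420 + 26,800+3,910 + 5,110 = 524,640 kg.
Stage 1: m₀ = 524,640 kg, m_f = 524,640 − 374,000 = 150,640 kg; Δv = 258×9.80665×ln(3.483) = 2530.1×1.2478 ≈ 3157 m/s.
Stage 2: m₀ = 114,640 kg, m_f = 114,640 − 72,400 = 42,240 kg; Δv = 275×9.80665×ln(2.714) = 2696.8×0.9984 ≈ 2693 m/s.
Stage 3: m₀ = 35,820 kg, m_f = 35,820 − 26,800 = 9,020 kg; Δv = 360×9.80665×ln(3.971) = 3530.4×1.3791 ≈ 4869 m/s.
Total Δv = 3157 + 2693 + 4869 = 10719 m/s.

Δv ≈ 10.7 km/s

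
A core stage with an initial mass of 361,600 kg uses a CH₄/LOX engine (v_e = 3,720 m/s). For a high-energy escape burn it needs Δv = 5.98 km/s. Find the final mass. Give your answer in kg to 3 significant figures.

final mass ≈ 72500 kg

m₀/m_f = exp(Δv / v_e) = exp(5980 / 3720.0) = exp(1.6075) = 4.9905.
m_f = m₀ / 4.9905 = 361,600 / 4.9905 = 72,457.7 kg.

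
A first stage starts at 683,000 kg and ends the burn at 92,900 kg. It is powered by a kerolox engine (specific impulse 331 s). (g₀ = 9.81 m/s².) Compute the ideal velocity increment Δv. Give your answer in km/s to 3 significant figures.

Δv ≈ 6.48 km/s

v_e = Isp · g₀ = 331 × 9.81 = 3247.1 m/s.
Δv = v_e · ln(m₀/m_f) = 3247.1 × ln(7.352) = 3247.1 × 1.9950 ≈ 6477.9 m/s.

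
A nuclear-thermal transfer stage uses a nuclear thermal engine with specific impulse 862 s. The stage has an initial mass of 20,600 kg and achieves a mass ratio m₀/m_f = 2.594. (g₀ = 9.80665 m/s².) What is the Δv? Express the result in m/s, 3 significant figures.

Δv ≈ 8060 m/s

v_e = Isp · g₀ = 862 × 9.80665 = 8453.3 m/s.
Using Δv = v_e ln(m₀/m_f): Δv = v_e · ln(2.594) = 8453.3 × 0.9532 ≈ 8057.7 m/s.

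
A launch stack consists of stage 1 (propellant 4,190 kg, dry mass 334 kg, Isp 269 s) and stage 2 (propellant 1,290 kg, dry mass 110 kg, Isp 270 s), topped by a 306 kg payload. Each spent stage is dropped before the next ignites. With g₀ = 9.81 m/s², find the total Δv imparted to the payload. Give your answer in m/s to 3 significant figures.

Δv ≈ 6680 m/s

Ignition mass of stage 1 = 4,190+334 + 1,290+110 + 306 = 6,230 kg.
Stage 1: m₀ = 6,230 kg, m_f = 6,230 − 4,190 = 2,040 kg; Δv = 269×9.81×ln(3.054) = 2638.9×1.1164 ≈ 2946 m/s.
Stage 2: m₀ = 1,706 kg, m_f = 1,706 − 1,290 = 416 kg; Δv = 270×9.81×ln(4.101) = 2648.7×1.4112 ≈ 3738 m/s.
Total Δv = 2946 + 3738 = 6684 m/s.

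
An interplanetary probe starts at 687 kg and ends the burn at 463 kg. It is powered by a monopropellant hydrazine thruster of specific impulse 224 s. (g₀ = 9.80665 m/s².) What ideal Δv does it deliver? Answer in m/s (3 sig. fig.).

v_e = Isp · g₀ = 224 × 9.80665 = 2196.7 m/s.
Δv = v_e · ln(m₀/m_f) = 2196.7 × ln(1.484) = 2196.7 × 0.3946 ≈ 866.8 m/s.

Δv ≈ 867 m/s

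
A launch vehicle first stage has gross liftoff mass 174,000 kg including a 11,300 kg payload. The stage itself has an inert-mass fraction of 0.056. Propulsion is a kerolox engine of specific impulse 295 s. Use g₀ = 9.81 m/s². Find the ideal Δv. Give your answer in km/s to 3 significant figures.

Δv ≈ 6.20 km/s

Stage wet mass = m₀ − payload = 174,000 − 11,300 = 162,700 kg.
Stage dry mass = ε × stage wet mass = 0.056 × 162,700 = 9,111.2 kg.
Burnout mass m_f = stage dry + payload = 9,111.2 + 11,300 = 20,411.2 kg.
v_e = Isp · g₀ = 295 × 9.81 = 2894.0 m/s.
Δv = v_e · ln(174,000/20,411.2) = 2894.0 × ln(8.525) = 2894.0 × 2.1430 ≈ 6202 m/s.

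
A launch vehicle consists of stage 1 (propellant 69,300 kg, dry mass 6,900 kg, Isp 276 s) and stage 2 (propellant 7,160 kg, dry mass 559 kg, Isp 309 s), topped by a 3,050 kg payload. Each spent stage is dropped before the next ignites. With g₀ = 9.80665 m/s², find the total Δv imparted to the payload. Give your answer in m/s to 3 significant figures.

Δv ≈ 7630 m/s

Ignition mass of stage 1 = 69,300+6,900 + 7,160+559 + 3,050 = 86,969 kg.
Stage 1: m₀ = 86,969 kg, m_f = 86,969 − 69,300 = 17,669 kg; Δv = 276×9.80665×ln(4.922) = 2706.6×1.5937 ≈ 4314 m/s.
Stage 2: m₀ = 10,769 kg, m_f = 10,769 − 7,160 = 3,609 kg; Δv = 309×9.80665×ln(2.984) = 3030.3×1.0932 ≈ 3313 m/s.
Total Δv = 4314 + 3313 = 7627 m/s.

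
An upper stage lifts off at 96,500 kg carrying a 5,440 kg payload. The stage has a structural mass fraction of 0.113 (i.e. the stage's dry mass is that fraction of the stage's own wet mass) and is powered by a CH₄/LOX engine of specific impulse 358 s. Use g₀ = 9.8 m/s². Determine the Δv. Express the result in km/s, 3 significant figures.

Δv ≈ 6.36 km/s

Stage wet mass = m₀ − payload = 96,500 − 5,440 = 91,060 kg.
Stage dry mass = ε × stage wet mass = 0.113 × 91,060 = 10,289.8 kg.
Burnout mass m_f = stage dry + payload = 10,289.8 + 5,440 = 15,729.8 kg.
v_e = Isp · g₀ = 358 × 9.8 = 3508.4 m/s.
Δv = v_e · ln(96,500/15,729.8) = 3508.4 × ln(6.135) = 3508.4 × 1.8140 ≈ 6364 m/s.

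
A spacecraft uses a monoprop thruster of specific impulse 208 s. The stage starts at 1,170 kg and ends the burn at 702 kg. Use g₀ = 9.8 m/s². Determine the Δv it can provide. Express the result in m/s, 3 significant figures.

Δv ≈ 1040 m/s

v_e = Isp · g₀ = 208 × 9.8 = 2038.4 m/s.
Δv = v_e · ln(m₀/m_f) = 2038.4 × ln(1.667) = 2038.4 × 0.5108 ≈ 1041.3 m/s.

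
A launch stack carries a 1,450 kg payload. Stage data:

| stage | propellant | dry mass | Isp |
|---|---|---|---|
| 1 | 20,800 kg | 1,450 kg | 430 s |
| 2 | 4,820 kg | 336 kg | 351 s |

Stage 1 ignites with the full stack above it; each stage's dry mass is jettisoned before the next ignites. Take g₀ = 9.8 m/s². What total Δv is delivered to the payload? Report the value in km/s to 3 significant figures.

Ignition mass of stage 1 = 20,800+1,450 + 4,820+336 + 1,450 = 28,856 kg.
Stage 1: m₀ = 28,856 kg, m_f = 28,856 − 20,800 = 8,056 kg; Δv = 430×9.8×ln(3.582) = 4214.0×1.2759 ≈ 5377 m/s.
Stage 2: m₀ = 6,606 kg, m_f = 6,606 − 4,820 = 1,786 kg; Δv = 351×9.8×ln(3.699) = 3439.8×1.3080 ≈ 4499 m/s.
Total Δv = 5377 + 4499 = 9876 m/s.

Δv ≈ 9.88 km/s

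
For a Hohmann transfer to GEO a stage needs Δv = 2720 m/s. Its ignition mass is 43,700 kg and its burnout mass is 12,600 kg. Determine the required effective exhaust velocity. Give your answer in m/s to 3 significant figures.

ln(m₀/m_f) = ln(43700/12600) = ln(3.468) = 1.2437.
From the ideal rocket equation, v_e = Δv / ln(m₀/m_f) = 2720 / 1.2437 = 2187.1 m/s.

v_e ≈ 2190 m/s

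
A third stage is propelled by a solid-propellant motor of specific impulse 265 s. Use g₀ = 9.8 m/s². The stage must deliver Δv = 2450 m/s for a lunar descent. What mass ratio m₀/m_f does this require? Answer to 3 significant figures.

v_e = Isp · g₀ = 265 × 9.8 = 2597.0 m/s.
m₀/m_f = exp(Δv / v_e) = exp(2450 / 2597.0) = exp(0.9434) = 2.5687.

mass ratio ≈ 2.57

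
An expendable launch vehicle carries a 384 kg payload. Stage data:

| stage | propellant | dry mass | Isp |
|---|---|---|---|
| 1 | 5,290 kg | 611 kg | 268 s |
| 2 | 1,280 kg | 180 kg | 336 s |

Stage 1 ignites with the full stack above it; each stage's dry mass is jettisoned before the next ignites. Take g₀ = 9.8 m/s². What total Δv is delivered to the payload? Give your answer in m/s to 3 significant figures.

Δv ≈ 6920 m/s

Ignition mass of stage 1 = 5,290+611 + 1,280+180 + 384 = 7,745 kg.
Stage 1: m₀ = 7,745 kg, m_f = 7,745 − 5,290 = 2,455 kg; Δv = 268×9.8×ln(3.155) = 2626.4×1.1489 ≈ 3018 m/s.
Stage 2: m₀ = 1,844 kg, m_f = 1,844 − 1,280 = 564 kg; Δv = 336×9.8×ln(3.27) = 3292.8×1.1846 ≈ 3901 m/s.
Total Δv = 3018 + 3901 = 6919 m/s.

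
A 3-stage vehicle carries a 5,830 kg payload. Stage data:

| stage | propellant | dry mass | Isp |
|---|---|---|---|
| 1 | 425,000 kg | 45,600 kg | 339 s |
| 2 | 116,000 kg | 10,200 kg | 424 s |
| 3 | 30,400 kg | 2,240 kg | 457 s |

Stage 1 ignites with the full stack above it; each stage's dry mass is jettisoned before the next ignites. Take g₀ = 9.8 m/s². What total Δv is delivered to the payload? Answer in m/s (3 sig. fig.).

Δv ≈ 15700 m/s

Ignition mass of stage 1 = 425,000+45,600 + 116,000+10,200 + 30,400+2,240 + 5,830 = 635,270 kg.
Stage 1: m₀ = 635,270 kg, m_f = 635,270 − 425,000 = 210,270 kg; Δv = 339×9.8×ln(3.021) = 3322.2×1.1057 ≈ 3673 m/s.
Stage 2: m₀ = 164,670 kg, m_f = 164,670 − 116,000 = 48,670 kg; Δv = 424×9.8×ln(3.383) = 4155.2×1.2189 ≈ 5065 m/s.
Stage 3: m₀ = 38,470 kg, m_f = 38,470 − 30,400 = 8,070 kg; Δv = 457×9.8×ln(4.767) = 4478.6×1.5617 ≈ 6994 m/s.
Total Δv = 3673 + 5065 + 6994 = 15732 m/s.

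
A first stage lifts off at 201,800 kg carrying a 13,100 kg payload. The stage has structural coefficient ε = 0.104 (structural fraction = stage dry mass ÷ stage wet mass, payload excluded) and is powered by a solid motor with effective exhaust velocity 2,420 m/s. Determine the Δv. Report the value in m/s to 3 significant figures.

Stage wet mass = m₀ − payload = 201,800 − 13,100 = 188,700 kg.
Stage dry mass = ε × stage wet mass = 0.104 × 188,700 = 19,624.8 kg.
Burnout mass m_f = stage dry + payload = 19,624.8 + 13,100 = 32,724.8 kg.
Δv = v_e · ln(201,800/32,724.8) = 2420.0 × ln(6.167) = 2420.0 × 1.8191 ≈ 4402 m/s.

Δv ≈ 4400 m/s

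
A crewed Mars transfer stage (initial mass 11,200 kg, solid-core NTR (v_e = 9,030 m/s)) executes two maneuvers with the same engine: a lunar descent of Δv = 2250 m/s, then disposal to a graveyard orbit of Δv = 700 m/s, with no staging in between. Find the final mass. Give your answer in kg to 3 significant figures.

After the first burn: m = 11200 × exp(−2250/9030.0) = 11200 × 0.77945 = 8,729.84 kg.
After the second burn: m = 8,729.84 × exp(−700/9030.0) = 8,729.84 × 0.92541 = 8,078.68 kg.

final mass ≈ 8080 kg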